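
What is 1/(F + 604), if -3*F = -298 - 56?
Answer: 1/722 ≈ 0.0013850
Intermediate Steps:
F = 118 (F = -(-298 - 56)/3 = -⅓*(-354) = 118)
1/(F + 604) = 1/(118 + 604) = 1/722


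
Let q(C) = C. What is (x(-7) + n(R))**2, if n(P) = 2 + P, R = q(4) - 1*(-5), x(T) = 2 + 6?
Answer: 361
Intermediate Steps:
x(T) = 8
R = 9 (R = 4 - 1*(-5) = 4 + 5 = 9)
(x(-7) + n(R))**2 = (8 + (2 + 9))**2 = (8 + 11)**2 = 19**2 = 361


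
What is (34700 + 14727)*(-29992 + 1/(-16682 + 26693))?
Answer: -14840452350997/10011 ≈ -1.4824e+9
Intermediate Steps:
(34700 + 14727)*(-29992 + 1/(-16682 + 26693)) = 49427*(-29992 + 1/10011) = 49427*(-300249911/10011) = -14840452350997/10011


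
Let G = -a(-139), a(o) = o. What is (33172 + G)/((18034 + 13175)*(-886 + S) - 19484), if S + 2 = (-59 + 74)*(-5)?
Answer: -33311/30073751 ≈ -0.0011076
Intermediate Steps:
S = -77 (S = -2 + (-59 + 74)*(-5) = -2 + 15*(-5) = -2 - 75 = -77)
G = 139 (G = -1*(-139) = 139)
(33172 + G)/((18034 + 13175)*(-886 + S) - 19484) = (33172 + 139)/((18034 + 13175)*(-886 - 77) - 19484) = 33311/(31209*(-963) - 19484) = 33311/(-30054267 - 19484) = 33311/(-30073751) = 33311*(-1/30073751) = -33311/30073751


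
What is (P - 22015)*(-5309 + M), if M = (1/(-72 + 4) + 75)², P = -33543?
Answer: -40306912315/2312 ≈ -1.7434e+7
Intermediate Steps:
M = 25999801/4624 (M = (1/(-68) + 75)² = (-1/68 + 75)² = (5099/68)² = 25999801/4624 ≈ 5622.8)
(P - 22015)*(-5309 + M) = (-33543 - 22015)*(-5309 + 25999801/4624) = -55558*1450985/4624 = -40306912315/2312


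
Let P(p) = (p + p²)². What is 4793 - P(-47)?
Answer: -4669451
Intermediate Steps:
4793 - P(-47) = 4793 - (-47)²*(1 - 47)² = 4793 - 2209*(-46)² = 4793 - 2209*2116 = 4793 - 1*4674244 = 4793 - 4674244 = -4669451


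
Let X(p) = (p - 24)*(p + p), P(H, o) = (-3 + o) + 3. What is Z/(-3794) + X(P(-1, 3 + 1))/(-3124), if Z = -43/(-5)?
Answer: 725217/14815570 ≈ 0.048950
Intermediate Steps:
P(H, o) = o
X(p) = 2*p*(-24 + p) (X(p) = (-24 + p)*(2*p) = 2*p*(-24 + p))
Z = 43/5 (Z = -1/5*(-43) = 43/5 ≈ 8.6000)
Z/(-3794) + X(P(-1, 3 + 1))/(-3124) = (43/5)/(-3794) + (2*(3 + 1)*(-24 + (3 + 1)))/(-3124) = (43/5)*(-1/3794) + (2*4*(-24 + 4))*(-1/3124) = -43/18970 + (2*4*(-20))*(-1/3124) = -43/18970 - 160*(-1/3124) = -43/18970 + 40/781 = 725217/14815570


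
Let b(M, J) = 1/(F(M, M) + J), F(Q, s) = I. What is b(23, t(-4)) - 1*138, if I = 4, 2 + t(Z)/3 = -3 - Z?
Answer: -137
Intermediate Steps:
t(Z) = -15 - 3*Z (t(Z) = -6 + 3*(-3 - Z) = -6 + (-9 - 3*Z) = -15 - 3*Z)
F(Q, s) = 4
b(M, J) = 1/(4 + J)
b(23, t(-4)) - 1*138 = 1/(4 + (-15 - 3*(-4))) - 1*138 = 1/(4 + (-15 + 12)) - 138 = 1/(4 - 3) - 138 = 1/1 - 138 = 1 - 138 = -137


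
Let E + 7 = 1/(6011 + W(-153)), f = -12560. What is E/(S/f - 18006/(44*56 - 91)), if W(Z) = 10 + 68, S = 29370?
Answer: 42344786512/60047763431 ≈ 0.70518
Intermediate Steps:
W(Z) = 78
E = -42622/6089 (E = -7 + 1/(6011 + 78) = -7 + 1/6089 = -42622/6089 ≈ -6.9998)
E/(S/f - 18006/(44*56 - 91)) = -42622/(6089*(29370/(-12560) - 18006/(44*56 - 91))) = -42622/(6089*(29370*(-1/12560) - 18006/(2464 - 91))) = -42622/(6089*(-2937/1256 - 18006/2373)) = -42622/(6089*(-2937/1256 - 18006*1/2373)) = -42622/(6089*(-2937/1256 - 6002/791)) = -42622/(6089*(-9861679/993496)) = -42622/6089*(-993496/9861679) = 42344786512/60047763431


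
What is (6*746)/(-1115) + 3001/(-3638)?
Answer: -19629803/4056370 ≈ -4.8393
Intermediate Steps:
(6*746)/(-1115) + 3001/(-3638) = 4476*(-1/1115) + 3001*(-1/3638) = -4476/1115 - 3001/3638 = -19629803/4056370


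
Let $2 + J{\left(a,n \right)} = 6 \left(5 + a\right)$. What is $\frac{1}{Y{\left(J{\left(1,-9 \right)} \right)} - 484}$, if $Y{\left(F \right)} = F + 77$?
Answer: $- \frac{1}{373} \approx -0.002681$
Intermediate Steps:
$J{\left(a,n \right)} = 28 + 6 a$ ($J{\left(a,n \right)} = -2 + 6 \left(5 + a\right) = -2 + \left(30 + 6 a\right) = 28 + 6 a$)
$Y{\left(F \right)} = 77 + F$
$\frac{1}{Y{\left(J{\left(1,-9 \right)} \right)} - 484} = \frac{1}{\left(77 + \left(28 + 6 \cdot 1\right)\right) - 484} = \frac{1}{\left(77 + \left(28 + 6\right)\right) - 484} = \frac{1}{\left(77 + 34\right) - 484} = \frac{1}{111 - 484} = \frac{1}{-373} = - \frac{1}{373}$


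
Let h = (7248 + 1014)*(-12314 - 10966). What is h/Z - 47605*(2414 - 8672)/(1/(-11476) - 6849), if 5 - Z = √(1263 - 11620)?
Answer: -11108291499702888/81601611575 - 96169680*I*√10357/5191 ≈ -1.3613e+5 - 1.8854e+6*I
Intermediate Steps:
Z = 5 - I*√10357 (Z = 5 - √(1263 - 11620) = 5 - √(-10357) = 5 - I*√10357 ≈ 5.0 - 101.77*I)
h = -192339360 (h = 8262*(-23280) = -192339360)
h/Z - 47605*(2414 - 8672)/(1/(-11476) - 6849) = -192339360/(5 - I*√10357) - 47605*(2414 - 8672)/(1/(-11476) - 6849) = -192339360/(5 - I*√10357) - 47605*(-6258/(-1/11476 - 6849)) = -192339360/(5 - I*√10357) - 47605/((-78599125/11476*(-1/6258))) = -192339360/(5 - I*√10357) - 47605/78599125/71816808 = -192339360/(5 - I*√10357) - 47605*71816808/78599125 = -192339360/(5 - I*√10357) - 683767828968/15719825 = -683767828968/15719825 - 192339360/(5 - I*√10357)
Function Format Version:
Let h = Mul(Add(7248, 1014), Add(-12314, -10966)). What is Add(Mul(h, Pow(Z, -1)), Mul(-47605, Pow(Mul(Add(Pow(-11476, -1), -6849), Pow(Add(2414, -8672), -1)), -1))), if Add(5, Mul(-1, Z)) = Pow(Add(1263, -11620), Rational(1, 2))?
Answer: Add(Rational(-11108291499702888, 81601611575), Mul(Rational(-96169680, 5191), I, Pow(10357, Rational(1, 2)))) ≈ Add(-1.3613e+5, Mul(-1.8854e+6, I))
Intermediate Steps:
Z = Add(5, Mul(-1, I, Pow(10357, Rational(1, 2)))) (Z = Add(5, Mul(-1, Pow(Add(1263, -11620), Rational(1, 2)))) = Add(5, Mul(-1, Pow(-10357, Rational(1, 2)))) = Add(5, Mul(-1, Mul(I, Pow(10357, Rational(1, 2))))) = Add(5, Mul(-1, I, Pow(10357, Rational(1, 2)))) ≈ Add(5.0000, Mul(-101.77, I)))
h = -192339360 (h = Mul(8262, -23280) = -192339360)
Add(Mul(h, Pow(Z, -1)), Mul(-47605, Pow(Mul(Add(Pow(-11476, -1), -6849), Pow(Add(2414, -8672), -1)), -1))) = Add(Mul(-192339360, Pow(Add(5, Mul(-1, I, Pow(10357, Rational(1, 2)))), -1)), Mul(-47605, Pow(Mul(Add(Pow(-11476, -1), -6849), Pow(Add(2414, -8672), -1)), -1))) = Add(Mul(-192339360, Pow(Add(5, Mul(-1, I, Pow(10357, Rational(1, 2)))), -1)), Mul(-47605, Pow(Mul(Add(Rational(-1, 11476), -6849), Pow(-6258, -1)), -1))) = Add(Mul(-192339360, Pow(Add(5, Mul(-1, I, Pow(10357, Rational(1, 2)))), -1)), Mul(-47605, Pow(Mul(Rational(-78599125, 11476), Rational(-1, 6258)), -1))) = Add(Mul(-192339360, Pow(Add(5, Mul(-1, I, Pow(10357, Rational(1, 2)))), -1)), Mul(-47605, Pow(Rational(78599125, 71816808), -1))) = Add(Mul(-192339360, Pow(Add(5, Mul(-1, I, Pow(10357, Rational(1, 2)))), -1)), Mul(-47605, Rational(71816808, 78599125))) = Add(Mul(-192339360, Pow(Add(5, Mul(-1, I, Pow(10357, Rational(1, 2)))), -1)), Rational(-683767828968, 15719825)) = Add(Rational(-683767828968, 15719825), Mul(-192339360, Pow(Add(5, Mul(-1, I, Pow(10357, Rational(1, 2)))), -1)))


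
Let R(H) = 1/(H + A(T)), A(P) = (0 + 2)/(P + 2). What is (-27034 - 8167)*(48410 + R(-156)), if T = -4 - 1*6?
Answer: -1065050115446/625 ≈ -1.7041e+9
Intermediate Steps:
T = -10 (T = -4 - 6 = -10)
A(P) = 2/(2 + P)
R(H) = 1/(-¼ + H) (R(H) = 1/(H + 2/(2 - 10)) = 1/(H + 2/(-8)) = 1/(H + 2*(-⅛)) = 1/(H - ¼) = 1/(-¼ + H))
(-27034 - 8167)*(48410 + R(-156)) = (-27034 - 8167)*(48410 + 4/(-1 + 4*(-156))) = -35201*(48410 + 4/(-1 - 624)) = -35201*(48410 + 4/(-625)) = -35201*(48410 + 4*(-1/625)) = -35201*(48410 - 4/625) = -35201*30256246/625 = -1065050115446/625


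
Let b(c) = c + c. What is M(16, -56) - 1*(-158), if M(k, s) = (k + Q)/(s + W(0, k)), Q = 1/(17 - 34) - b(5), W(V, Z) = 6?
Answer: 134199/850 ≈ 157.88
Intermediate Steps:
b(c) = 2*c
Q = -171/17 (Q = 1/(17 - 34) - 2*5 = 1/(-17) - 1*10 = -1/17 - 10 = -171/17 ≈ -10.059)
M(k, s) = (-171/17 + k)/(6 + s) (M(k, s) = (k - 171/17)/(s + 6) = (-171/17 + k)/(6 + s))
M(16, -56) - 1*(-158) = (-171/17 + 16)/(6 - 56) - 1*(-158) = (101/17)/(-50) + 158 = -1/50*101/17 + 158 = -101/850 + 158 = 134199/850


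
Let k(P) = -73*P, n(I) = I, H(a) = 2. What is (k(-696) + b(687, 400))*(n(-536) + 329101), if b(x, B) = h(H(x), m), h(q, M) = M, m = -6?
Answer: 16691759130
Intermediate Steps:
b(x, B) = -6
(k(-696) + b(687, 400))*(n(-536) + 329101) = (-73*(-696) - 6)*(-536 + 329101) = (50808 - 6)*328565 = 50802*328565 = 16691759130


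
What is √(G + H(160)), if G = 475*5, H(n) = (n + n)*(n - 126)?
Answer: √13255 ≈ 115.13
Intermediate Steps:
H(n) = 2*n*(-126 + n) (H(n) = (2*n)*(-126 + n) = 2*n*(-126 + n))
G = 2375
√(G + H(160)) = √(2375 + 2*160*(-126 + 160)) = √(2375 + 2*160*34) = √(2375 + 10880) = √13255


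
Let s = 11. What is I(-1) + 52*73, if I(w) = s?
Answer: 3807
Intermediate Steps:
I(w) = 11
I(-1) + 52*73 = 11 + 52*73 = 11 + 3796 = 3807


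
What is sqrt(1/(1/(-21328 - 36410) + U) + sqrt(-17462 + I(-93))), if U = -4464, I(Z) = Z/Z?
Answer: sqrt(-14881532596554 + 66431161768759489*I*sqrt(17461))/257742433 ≈ 8.1283 + 8.1284*I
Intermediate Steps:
I(Z) = 1
sqrt(1/(1/(-21328 - 36410) + U) + sqrt(-17462 + I(-93))) = sqrt(1/(1/(-21328 - 36410) - 4464) + sqrt(-17462 + 1)) = sqrt(1/(1/(-57738) - 4464) + sqrt(-17461)) = sqrt(1/(-1/57738 - 4464) + I*sqrt(17461)) = sqrt(1/(-257742433/57738) + I*sqrt(17461)) = sqrt(-57738/257742433 + I*sqrt(17461))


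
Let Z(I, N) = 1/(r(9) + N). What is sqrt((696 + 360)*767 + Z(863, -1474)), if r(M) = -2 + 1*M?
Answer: sqrt(193676532029)/489 ≈ 899.97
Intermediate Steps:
r(M) = -2 + M
Z(I, N) = 1/(7 + N) (Z(I, N) = 1/((-2 + 9) + N) = 1/(7 + N))
sqrt((696 + 360)*767 + Z(863, -1474)) = sqrt((696 + 360)*767 + 1/(7 - 1474)) = sqrt(1056*767 + 1/(-1467)) = sqrt(809952 - 1/1467) = sqrt(1188199583/1467) = sqrt(193676532029)/489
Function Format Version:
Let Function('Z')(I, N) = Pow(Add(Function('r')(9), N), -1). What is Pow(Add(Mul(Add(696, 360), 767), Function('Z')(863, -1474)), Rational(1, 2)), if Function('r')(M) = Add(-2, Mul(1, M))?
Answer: Mul(Rational(1, 489), Pow(193676532029, Rational(1, 2))) ≈ 899.97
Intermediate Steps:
Function('r')(M) = Add(-2, M)
Function('Z')(I, N) = Pow(Add(7, N), -1) (Function('Z')(I, N) = Pow(Add(Add(-2, 9), N), -1) = Pow(Add(7, N), -1))
Pow(Add(Mul(Add(696, 360), 767), Function('Z')(863, -1474)), Rational(1, 2)) = Pow(Add(Mul(Add(696, 360), 767), Pow(Add(7, -1474), -1)), Rational(1, 2)) = Pow(Add(Mul(1056, 767), Pow(-1467, -1)), Rational(1, 2)) = Pow(Add(809952, Rational(-1, 1467)), Rational(1, 2)) = Pow(Rational(1188199583, 1467), Rational(1, 2)) = Mul(Rational(1, 489), Pow(193676532029, Rational(1, 2)))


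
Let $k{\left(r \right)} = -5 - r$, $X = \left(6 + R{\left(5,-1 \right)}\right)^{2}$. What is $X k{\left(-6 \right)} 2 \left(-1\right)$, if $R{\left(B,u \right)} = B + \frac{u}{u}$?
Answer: $-288$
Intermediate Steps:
$R{\left(B,u \right)} = 1 + B$ ($R{\left(B,u \right)} = B + 1 = 1 + B$)
$X = 144$ ($X = \left(6 + \left(1 + 5\right)\right)^{2} = \left(6 + 6\right)^{2} = 12^{2} = 144$)
$X k{\left(-6 \right)} 2 \left(-1\right) = 144 \left(-5 - -6\right) 2 \left(-1\right) = 144 \left(-5 + 6\right) \left(-2\right) = 144 \cdot 1 \left(-2\right) = 144 \left(-2\right) = -288$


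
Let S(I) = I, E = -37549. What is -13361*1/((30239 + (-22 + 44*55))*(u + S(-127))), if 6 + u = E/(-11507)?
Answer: 153745027/48723189834 ≈ 0.0031555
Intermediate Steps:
u = -31493/11507 (u = -6 - 37549/(-11507) = -6 - 37549*(-1/11507) = -6 + 37549/11507 = -31493/11507 ≈ -2.7369)
-13361*1/((30239 + (-22 + 44*55))*(u + S(-127))) = -13361*1/((30239 + (-22 + 44*55))*(-31493/11507 - 127)) = -13361*(-11507/(1492882*(30239 + (-22 + 2420)))) = -13361*(-11507/(1492882*(30239 + 2398))) = -13361/((-1492882/11507*32637)) = -13361/(-48723189834/11507) = -13361*(-11507/48723189834) = 153745027/48723189834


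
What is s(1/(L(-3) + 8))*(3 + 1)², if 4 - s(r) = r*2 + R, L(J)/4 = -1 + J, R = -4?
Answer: 132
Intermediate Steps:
L(J) = -4 + 4*J (L(J) = 4*(-1 + J) = -4 + 4*J)
s(r) = 8 - 2*r (s(r) = 4 - (r*2 - 4) = 4 - (2*r - 4) = 4 - (-4 + 2*r) = 4 + (4 - 2*r) = 8 - 2*r)
s(1/(L(-3) + 8))*(3 + 1)² = (8 - 2/((-4 + 4*(-3)) + 8))*(3 + 1)² = (8 - 2/((-4 - 12) + 8))*4² = (8 - 2/(-16 + 8))*16 = (8 - 2/(-8))*16 = (8 - 2*(-⅛))*16 = (8 + ¼)*16 = (33/4)*16 = 132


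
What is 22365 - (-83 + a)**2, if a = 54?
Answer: 21524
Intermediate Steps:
22365 - (-83 + a)**2 = 22365 - (-83 + 54)**2 = 22365 - 1*(-29)**2 = 22365 - 1*841 = 22365 - 841 = 21524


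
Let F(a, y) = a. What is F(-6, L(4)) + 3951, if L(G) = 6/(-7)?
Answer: 3945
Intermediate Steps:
L(G) = -6/7 (L(G) = 6*(-1/7) = -6/7)
F(-6, L(4)) + 3951 = -6 + 3951 = 3945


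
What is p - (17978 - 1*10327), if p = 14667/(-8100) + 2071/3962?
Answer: -40929792959/5348700 ≈ -7652.3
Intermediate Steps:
p = -6889259/5348700 (p = 14667*(-1/8100) + 2071*(1/3962) = -4889/2700 + 2071/3962 = -6889259/5348700 ≈ -1.2880)
p - (17978 - 1*10327) = -6889259/5348700 - (17978 - 1*10327) = -6889259/5348700 - (17978 - 10327) = -6889259/5348700 - 1*7651 = -6889259/5348700 - 7651 = -40929792959/5348700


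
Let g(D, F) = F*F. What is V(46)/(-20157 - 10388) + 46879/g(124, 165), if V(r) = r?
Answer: 286133341/166317525 ≈ 1.7204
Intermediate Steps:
g(D, F) = F²
V(46)/(-20157 - 10388) + 46879/g(124, 165) = 46/(-20157 - 10388) + 46879/(165²) = 46/(-30545) + 46879/27225 = 46*(-1/30545) + 46879*(1/27225) = -46/30545 + 46879/27225 = 286133341/166317525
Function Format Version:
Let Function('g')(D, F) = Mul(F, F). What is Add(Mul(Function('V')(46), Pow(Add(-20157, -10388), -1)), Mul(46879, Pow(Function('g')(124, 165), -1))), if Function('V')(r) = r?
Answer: Rational(286133341, 166317525) ≈ 1.7204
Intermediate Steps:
Function('g')(D, F) = Pow(F, 2)
Add(Mul(Function('V')(46), Pow(Add(-20157, -10388), -1)), Mul(46879, Pow(Function('g')(124, 165), -1))) = Add(Mul(46, Pow(Add(-20157, -10388), -1)), Mul(46879, Pow(Pow(165, 2), -1))) = Add(Mul(46, Pow(-30545, -1)), Mul(46879, Pow(27225, -1))) = Add(Mul(46, Rational(-1, 30545)), Mul(46879, Rational(1, 27225))) = Add(Rational(-46, 30545), Rational(46879, 27225)) = Rational(286133341, 166317525)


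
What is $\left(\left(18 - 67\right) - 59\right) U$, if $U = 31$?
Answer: $-3348$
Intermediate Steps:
$\left(\left(18 - 67\right) - 59\right) U = \left(\left(18 - 67\right) - 59\right) 31 = \left(-49 - 59\right) 31 = \left(-108\right) 31 = -3348$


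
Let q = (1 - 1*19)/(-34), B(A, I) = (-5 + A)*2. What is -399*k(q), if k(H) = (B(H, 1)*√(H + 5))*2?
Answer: 121296*√1598/289 ≈ 16778.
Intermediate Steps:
B(A, I) = -10 + 2*A
q = 9/17 (q = (1 - 19)*(-1/34) = -18*(-1/34) = 9/17 ≈ 0.52941)
k(H) = 2*√(5 + H)*(-10 + 2*H) (k(H) = ((-10 + 2*H)*√(H + 5))*2 = ((-10 + 2*H)*√(5 + H))*2 = (√(5 + H)*(-10 + 2*H))*2 = 2*√(5 + H)*(-10 + 2*H))
-399*k(q) = -1596*√(5 + 9/17)*(-5 + 9/17) = -1596*√(94/17)*(-76)/17 = -1596*√1598/17*(-76)/17 = -(-121296)*√1598/289 = 121296*√1598/289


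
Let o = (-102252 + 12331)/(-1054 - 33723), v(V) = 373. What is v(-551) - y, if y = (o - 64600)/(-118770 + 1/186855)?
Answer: 287460847960640984/771797904873173 ≈ 372.46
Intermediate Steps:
o = 89921/34777 (o = -89921/(-34777) = -89921*(-1/34777) = 89921/34777 ≈ 2.5856)
y = 419770557052545/771797904873173 (y = (89921/34777 - 64600)/(-118770 + 1/186855) = -2246504279/(34777*(-118770 + 1/186855)) = -2246504279/(34777*(-22192768349/186855)) = -2246504279/34777*(-186855/22192768349) = 419770557052545/771797904873173 ≈ 0.54389)
v(-551) - y = 373 - 1*419770557052545/771797904873173 = 373 - 419770557052545/771797904873173 = 287460847960640984/771797904873173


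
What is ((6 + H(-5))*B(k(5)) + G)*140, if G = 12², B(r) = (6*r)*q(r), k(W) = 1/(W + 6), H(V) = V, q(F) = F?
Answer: 2440200/121 ≈ 20167.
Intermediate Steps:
k(W) = 1/(6 + W)
B(r) = 6*r² (B(r) = (6*r)*r = 6*r²)
G = 144
((6 + H(-5))*B(k(5)) + G)*140 = ((6 - 5)*(6*(1/(6 + 5))²) + 144)*140 = (1*(6*(1/11)²) + 144)*140 = (1*(6*(1/121)) + 144)*140 = (1*(6/121) + 144)*140 = (6/121 + 144)*140 = (17430/121)*140 = 2440200/121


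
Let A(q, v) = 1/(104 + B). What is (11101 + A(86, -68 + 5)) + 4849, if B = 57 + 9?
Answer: 2711501/170 ≈ 15950.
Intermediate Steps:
B = 66
A(q, v) = 1/170 (A(q, v) = 1/(104 + 66) = 1/170)
(11101 + A(86, -68 + 5)) + 4849 = (11101 + 1/170) + 4849 = 1887171/170 + 4849 = 2711501/170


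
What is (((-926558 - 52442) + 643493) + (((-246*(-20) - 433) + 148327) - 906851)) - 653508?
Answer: -1743052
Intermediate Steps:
(((-926558 - 52442) + 643493) + (((-246*(-20) - 433) + 148327) - 906851)) - 653508 = ((-979000 + 643493) + (((4920 - 433) + 148327) - 906851)) - 653508 = (-335507 + ((4487 + 148327) - 906851)) - 653508 = (-335507 + (152814 - 906851)) - 653508 = (-335507 - 754037) - 653508 = -1089544 - 653508 = -1743052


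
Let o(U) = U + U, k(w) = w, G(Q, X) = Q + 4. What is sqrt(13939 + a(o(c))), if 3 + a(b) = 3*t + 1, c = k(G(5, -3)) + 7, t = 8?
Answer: sqrt(13961) ≈ 118.16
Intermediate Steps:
G(Q, X) = 4 + Q
c = 16 (c = (4 + 5) + 7 = 9 + 7 = 16)
o(U) = 2*U
a(b) = 22 (a(b) = -3 + (3*8 + 1) = -3 + (24 + 1) = -3 + 25 = 22)
sqrt(13939 + a(o(c))) = sqrt(13939 + 22) = sqrt(13961)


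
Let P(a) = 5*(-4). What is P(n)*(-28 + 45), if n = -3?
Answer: -340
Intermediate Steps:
P(a) = -20
P(n)*(-28 + 45) = -20*(-28 + 45) = -20*17 = -340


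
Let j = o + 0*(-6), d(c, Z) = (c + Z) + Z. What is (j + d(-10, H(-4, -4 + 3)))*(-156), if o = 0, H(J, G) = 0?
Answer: 1560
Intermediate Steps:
d(c, Z) = c + 2*Z (d(c, Z) = (Z + c) + Z = c + 2*Z)
j = 0 (j = 0 + 0*(-6) = 0 + 0 = 0)
(j + d(-10, H(-4, -4 + 3)))*(-156) = (0 + (-10 + 2*0))*(-156) = (0 + (-10 + 0))*(-156) = (0 - 10)*(-156) = -10*(-156) = 1560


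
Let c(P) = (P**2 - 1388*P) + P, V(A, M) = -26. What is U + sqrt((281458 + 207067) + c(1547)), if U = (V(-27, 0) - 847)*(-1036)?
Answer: 904428 + sqrt(736045) ≈ 9.0529e+5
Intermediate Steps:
U = 904428 (U = (-26 - 847)*(-1036) = -873*(-1036) = 904428)
c(P) = P**2 - 1387*P
U + sqrt((281458 + 207067) + c(1547)) = 904428 + sqrt((281458 + 207067) + 1547*(-1387 + 1547)) = 904428 + sqrt(488525 + 1547*160) = 904428 + sqrt(488525 + 247520) = 904428 + sqrt(736045)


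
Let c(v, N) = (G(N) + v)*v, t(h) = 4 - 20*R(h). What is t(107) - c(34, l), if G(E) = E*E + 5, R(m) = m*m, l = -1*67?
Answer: -382928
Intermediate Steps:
l = -67
R(m) = m²
G(E) = 5 + E² (G(E) = E² + 5 = 5 + E²)
t(h) = 4 - 20*h²
c(v, N) = v*(5 + v + N²) (c(v, N) = ((5 + N²) + v)*v = (5 + v + N²)*v = v*(5 + v + N²))
t(107) - c(34, l) = (4 - 20*107²) - 34*(5 + 34 + (-67)²) = (4 - 20*11449) - 34*(5 + 34 + 4489) = (4 - 228980) - 34*4528 = -228976 - 1*153952 = -228976 - 153952 = -382928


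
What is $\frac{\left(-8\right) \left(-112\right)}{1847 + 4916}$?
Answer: $\frac{896}{6763} \approx 0.13249$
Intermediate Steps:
$\frac{\left(-8\right) \left(-112\right)}{1847 + 4916} = \frac{896}{6763}$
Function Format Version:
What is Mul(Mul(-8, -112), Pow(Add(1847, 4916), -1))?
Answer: Rational(896, 6763) ≈ 0.13249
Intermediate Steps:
Mul(Mul(-8, -112), Pow(Add(1847, 4916), -1)) = Mul(896, Pow(6763, -1)) = Mul(896, Rational(1, 6763)) = Rational(896, 6763)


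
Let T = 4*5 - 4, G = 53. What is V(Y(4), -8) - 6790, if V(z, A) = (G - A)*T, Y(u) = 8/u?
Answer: -5814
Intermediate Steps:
T = 16 (T = 20 - 4 = 16)
V(z, A) = 848 - 16*A (V(z, A) = (53 - A)*16 = 848 - 16*A)
V(Y(4), -8) - 6790 = (848 - 16*(-8)) - 6790 = (848 + 128) - 6790 = 976 - 6790 = -5814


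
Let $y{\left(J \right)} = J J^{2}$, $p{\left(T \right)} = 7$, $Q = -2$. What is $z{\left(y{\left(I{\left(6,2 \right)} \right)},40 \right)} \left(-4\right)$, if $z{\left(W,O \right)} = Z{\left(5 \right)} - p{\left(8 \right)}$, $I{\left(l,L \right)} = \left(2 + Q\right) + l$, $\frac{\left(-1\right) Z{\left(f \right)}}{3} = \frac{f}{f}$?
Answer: $40$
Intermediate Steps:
$Z{\left(f \right)} = -3$ ($Z{\left(f \right)} = - 3 \frac{f}{f} = \left(-3\right) 1 = -3$)
$I{\left(l,L \right)} = l$ ($I{\left(l,L \right)} = \left(2 - 2\right) + l = 0 + l = l$)
$y{\left(J \right)} = J^{3}$
$z{\left(W,O \right)} = -10$ ($z{\left(W,O \right)} = -3 - 7 = -10$)
$z{\left(y{\left(I{\left(6,2 \right)} \right)},40 \right)} \left(-4\right) = \left(-10\right) \left(-4\right) = 40$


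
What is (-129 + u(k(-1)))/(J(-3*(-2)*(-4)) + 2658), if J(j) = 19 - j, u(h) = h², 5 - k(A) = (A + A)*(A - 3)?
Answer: -120/2701 ≈ -0.044428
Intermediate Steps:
k(A) = 5 - 2*A*(-3 + A) (k(A) = 5 - (A + A)*(A - 3) = 5 - 2*A*(-3 + A))
(-129 + u(k(-1)))/(J(-3*(-2)*(-4)) + 2658) = (-129 + (5 - 2*(-1)² + 6*(-1))²)/((19 - (-3*(-2))*(-4)) + 2658) = (-129 + (5 - 2*1 - 6)²)/((19 - 6*(-4)) + 2658) = (-129 + (5 - 2 - 6)²)/((19 - 1*(-24)) + 2658) = (-129 + (-3)²)/((19 + 24) + 2658) = (-129 + 9)/(43 + 2658) = -120/2701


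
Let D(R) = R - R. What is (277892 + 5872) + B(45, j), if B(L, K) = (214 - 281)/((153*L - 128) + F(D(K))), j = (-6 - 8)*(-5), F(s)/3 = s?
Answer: 1917393281/6757 ≈ 2.8376e+5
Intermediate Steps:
D(R) = 0
F(s) = 3*s
j = 70 (j = -14*(-5) = 70)
B(L, K) = -67/(-128 + 153*L) (B(L, K) = (214 - 281)/((153*L - 128) + 3*0) = -67/((-128 + 153*L) + 0) = -67/(-128 + 153*L))
(277892 + 5872) + B(45, j) = (277892 + 5872) - 67/(-128 + 153*45) = 283764 - 67/(-128 + 6885) = 283764 - 67/6757 = 1917393281/6757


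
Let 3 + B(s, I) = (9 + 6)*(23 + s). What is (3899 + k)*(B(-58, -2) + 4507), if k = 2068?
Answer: 23742693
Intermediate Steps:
B(s, I) = 342 + 15*s (B(s, I) = -3 + (9 + 6)*(23 + s) = -3 + 15*(23 + s) = -3 + (345 + 15*s) = 342 + 15*s)
(3899 + k)*(B(-58, -2) + 4507) = (3899 + 2068)*((342 + 15*(-58)) + 4507) = 5967*((342 - 870) + 4507) = 5967*(-528 + 4507) = 5967*3979 = 23742693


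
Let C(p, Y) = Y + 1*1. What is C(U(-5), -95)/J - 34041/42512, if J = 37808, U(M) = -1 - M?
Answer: -80688641/100455856 ≈ -0.80322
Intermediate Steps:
C(p, Y) = 1 + Y (C(p, Y) = Y + 1 = 1 + Y)
C(U(-5), -95)/J - 34041/42512 = (1 - 95)/37808 - 34041/42512 = -94*1/37808 - 34041*1/42512 = -47/18904 - 34041/42512 = -80688641/100455856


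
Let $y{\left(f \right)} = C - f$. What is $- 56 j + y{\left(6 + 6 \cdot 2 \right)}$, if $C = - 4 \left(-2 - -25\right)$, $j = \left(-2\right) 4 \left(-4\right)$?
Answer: $-1902$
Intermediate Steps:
$j = 32$ ($j = \left(-8\right) \left(-4\right) = 32$)
$C = -92$ ($C = - 4 \left(-2 + 25\right) = \left(-4\right) 23 = -92$)
$y{\left(f \right)} = -92 - f$
$- 56 j + y{\left(6 + 6 \cdot 2 \right)} = \left(-56\right) 32 - \left(98 + 12\right) = -1792 - 110 = -1902$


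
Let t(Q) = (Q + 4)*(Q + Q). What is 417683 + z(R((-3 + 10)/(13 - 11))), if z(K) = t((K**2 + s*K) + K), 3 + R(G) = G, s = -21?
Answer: 3342361/8 ≈ 4.1780e+5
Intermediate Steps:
R(G) = -3 + G
t(Q) = 2*Q*(4 + Q) (t(Q) = (4 + Q)*(2*Q) = 2*Q*(4 + Q))
z(K) = 2*(K**2 - 20*K)*(4 + K**2 - 20*K) (z(K) = 2*((K**2 - 21*K) + K)*(4 + ((K**2 - 21*K) + K)) = 2*(K**2 - 20*K)*(4 + (K**2 - 20*K)) = 2*(K**2 - 20*K)*(4 + K**2 - 20*K))
417683 + z(R((-3 + 10)/(13 - 11))) = 417683 + 2*(-3 + (-3 + 10)/(13 - 11))*(-20 + (-3 + (-3 + 10)/(13 - 11)))*(4 + (-3 + (-3 + 10)/(13 - 11))*(-20 + (-3 + (-3 + 10)/(13 - 11)))) = 417683 + 2*(-3 + 7/2)*(-20 + (-3 + 7/2))*(4 + (-3 + 7/2)*(-20 + (-3 + 7/2))) = 417683 + 2*(1/2)*(-20 + 1/2)*(4 + (-20 + 1/2)/2) = 417683 + 2*(1/2)*(-39/2)*(4 + (1/2)*(-39/2)) = 417683 + 2*(1/2)*(-39/2)*(4 - 39/4) = 417683 + 2*(1/2)*(-39/2)*(-23/4) = 417683 + 897/8 = 3342361/8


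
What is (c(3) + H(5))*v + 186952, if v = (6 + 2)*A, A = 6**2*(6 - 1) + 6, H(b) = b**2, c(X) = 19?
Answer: 252424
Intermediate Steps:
A = 186 (A = 36*5 + 6 = 180 + 6 = 186)
v = 1488 (v = (6 + 2)*186 = 8*186 = 1488)
(c(3) + H(5))*v + 186952 = (19 + 5**2)*1488 + 186952 = (19 + 25)*1488 + 186952 = 44*1488 + 186952 = 65472 + 186952 = 252424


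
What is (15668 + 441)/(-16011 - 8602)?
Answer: -16109/24613 ≈ -0.65449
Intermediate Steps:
(15668 + 441)/(-16011 - 8602) = 16109/(-24613) = 16109*(-1/24613) = -16109/24613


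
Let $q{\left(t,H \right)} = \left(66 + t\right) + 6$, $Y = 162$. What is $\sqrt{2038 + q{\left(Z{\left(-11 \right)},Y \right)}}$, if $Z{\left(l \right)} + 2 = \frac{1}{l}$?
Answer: $\frac{\sqrt{255057}}{11} \approx 45.912$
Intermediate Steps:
$Z{\left(l \right)} = -2 + \frac{1}{l}$
$q{\left(t,H \right)} = 72 + t$
$\sqrt{2038 + q{\left(Z{\left(-11 \right)},Y \right)}} = \sqrt{2038 + \left(72 - \left(2 - \frac{1}{-11}\right)\right)} = \sqrt{2038 + \left(72 - \frac{23}{11}\right)} = \sqrt{2038 + \frac{769}{11}} = \sqrt{\frac{23187}{11}} = \frac{\sqrt{255057}}{11}$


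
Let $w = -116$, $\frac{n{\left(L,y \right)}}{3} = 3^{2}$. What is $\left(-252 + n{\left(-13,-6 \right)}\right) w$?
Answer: $26100$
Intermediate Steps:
$n{\left(L,y \right)} = 27$ ($n{\left(L,y \right)} = 3 \cdot 3^{2} = 3 \cdot 9 = 27$)
$\left(-252 + n{\left(-13,-6 \right)}\right) w = \left(-252 + 27\right) \left(-116\right) = \left(-225\right) \left(-116\right) = 26100$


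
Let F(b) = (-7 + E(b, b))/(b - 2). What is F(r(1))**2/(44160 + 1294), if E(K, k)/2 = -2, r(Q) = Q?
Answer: 121/45454 ≈ 0.0026620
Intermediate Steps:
E(K, k) = -4 (E(K, k) = 2*(-2) = -4)
F(b) = -11/(-2 + b) (F(b) = (-7 - 4)/(b - 2) = -11/(-2 + b))
F(r(1))**2/(44160 + 1294) = (-11/(-2 + 1))**2/(44160 + 1294) = (-11/(-1))**2/45454 = (-11*(-1))**2*(1/45454) = 11**2*(1/45454) = 121*(1/45454) = 121/45454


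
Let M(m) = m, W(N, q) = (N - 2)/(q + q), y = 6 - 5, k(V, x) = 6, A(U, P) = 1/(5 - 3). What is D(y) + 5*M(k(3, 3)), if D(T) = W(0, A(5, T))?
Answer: 28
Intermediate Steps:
A(U, P) = 1/2
y = 1
W(N, q) = (-2 + N)/(2*q) (W(N, q) = (-2 + N)/((2*q)) = (-2 + N)*(1/(2*q)) = (-2 + N)/(2*q))
D(T) = -2 (D(T) = (-2 + 0)/(2*(1/2)) = (1/2)*2*(-2) = -2)
D(y) + 5*M(k(3, 3)) = -2 + 5*6 = -2 + 30 = 28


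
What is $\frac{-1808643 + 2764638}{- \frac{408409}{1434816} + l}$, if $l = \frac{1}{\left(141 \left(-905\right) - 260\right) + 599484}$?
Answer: $- \frac{129381779647797696}{38522401871} \approx -3.3586 \cdot 10^{6}$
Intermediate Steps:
$l = \frac{1}{471619}$ ($l = \frac{1}{\left(-127605 - 260\right) + 599484} = \frac{1}{-127865 + 599484} = \frac{1}{471619} \approx 2.1204 \cdot 10^{-6}$)
$\frac{-1808643 + 2764638}{- \frac{408409}{1434816} + l} = \frac{-1808643 + 2764638}{- \frac{408409}{1434816} + \frac{1}{471619}} = \frac{955995}{\left(-408409\right) \frac{1}{1434816} + \frac{1}{471619}} = \frac{955995}{- \frac{408409}{1434816} + \frac{1}{471619}} = \frac{955995}{- \frac{192612009355}{676686487104}} = 955995 \left(- \frac{676686487104}{192612009355}\right) = - \frac{129381779647797696}{38522401871}$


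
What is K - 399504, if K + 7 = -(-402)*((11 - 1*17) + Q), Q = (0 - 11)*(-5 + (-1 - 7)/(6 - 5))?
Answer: -344437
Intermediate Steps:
Q = 143 (Q = -11*(-5 - 8/1) = -11*(-5 - 8*1) = -11*(-5 - 8) = -11*(-13) = 143)
K = 55067 (K = -7 - (-402)*((11 - 1*17) + 143) = -7 - (-402)*((11 - 17) + 143) = -7 - (-402)*(-6 + 143) = -7 - (-402)*137 = -7 - 67*(-822) = -7 + 55074 = 55067)
K - 399504 = 55067 - 399504 = -344437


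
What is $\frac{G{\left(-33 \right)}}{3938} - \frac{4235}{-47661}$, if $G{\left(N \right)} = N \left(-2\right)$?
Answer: $\frac{901048}{8531319} \approx 0.10562$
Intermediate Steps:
$G{\left(N \right)} = - 2 N$
$\frac{G{\left(-33 \right)}}{3938} - \frac{4235}{-47661} = \frac{\left(-2\right) \left(-33\right)}{3938} - \frac{4235}{-47661} = 66 \cdot \frac{1}{3938} - - \frac{4235}{47661} = \frac{3}{179} + \frac{4235}{47661} = \frac{901048}{8531319}$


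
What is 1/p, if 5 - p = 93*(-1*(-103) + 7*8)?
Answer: -1/14782 ≈ -6.7650e-5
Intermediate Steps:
p = -14782 (p = 5 - 93*(-1*(-103) + 7*8) = 5 - 93*(103 + 56) = 5 - 93*159 = 5 - 1*14787 = 5 - 14787 = -14782)
1/p = 1/(-14782) = -1/14782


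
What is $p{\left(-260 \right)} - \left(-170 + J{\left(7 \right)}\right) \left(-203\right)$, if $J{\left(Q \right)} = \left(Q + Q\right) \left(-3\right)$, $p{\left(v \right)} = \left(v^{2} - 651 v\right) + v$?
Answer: $193564$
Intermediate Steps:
$p{\left(v \right)} = v^{2} - 650 v$
$J{\left(Q \right)} = - 6 Q$ ($J{\left(Q \right)} = 2 Q \left(-3\right) = - 6 Q$)
$p{\left(-260 \right)} - \left(-170 + J{\left(7 \right)}\right) \left(-203\right) = - 260 \left(-650 - 260\right) - \left(-170 - 42\right) \left(-203\right) = \left(-260\right) \left(-910\right) - \left(-170 - 42\right) \left(-203\right) = 236600 - \left(-212\right) \left(-203\right) = 236600 - 43036 = 193564$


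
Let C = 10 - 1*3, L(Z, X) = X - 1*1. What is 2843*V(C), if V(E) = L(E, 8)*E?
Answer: 139307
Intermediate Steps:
L(Z, X) = -1 + X (L(Z, X) = X - 1 = -1 + X)
C = 7 (C = 10 - 3 = 7)
V(E) = 7*E (V(E) = (-1 + 8)*E = 7*E)
2843*V(C) = 2843*(7*7) = 2843*49 = 139307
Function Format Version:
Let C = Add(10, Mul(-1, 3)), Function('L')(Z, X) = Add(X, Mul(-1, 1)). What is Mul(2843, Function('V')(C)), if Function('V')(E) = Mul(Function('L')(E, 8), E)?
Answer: 139307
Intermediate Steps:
Function('L')(Z, X) = Add(-1, X) (Function('L')(Z, X) = Add(X, -1) = Add(-1, X))
C = 7 (C = Add(10, -3) = 7)
Function('V')(E) = Mul(7, E) (Function('V')(E) = Mul(Add(-1, 8), E) = Mul(7, E))
Mul(2843, Function('V')(C)) = Mul(2843, Mul(7, 7)) = Mul(2843, 49) = 139307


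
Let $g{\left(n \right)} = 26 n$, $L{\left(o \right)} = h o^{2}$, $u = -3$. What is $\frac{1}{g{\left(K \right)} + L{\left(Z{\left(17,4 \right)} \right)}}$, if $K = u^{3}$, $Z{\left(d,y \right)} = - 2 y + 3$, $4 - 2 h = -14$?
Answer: $- \frac{1}{477} \approx -0.0020964$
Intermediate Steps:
$h = 9$ ($h = 2 - -7 = 2 + 7 = 9$)
$Z{\left(d,y \right)} = 3 - 2 y$
$L{\left(o \right)} = 9 o^{2}$
$K = -27$ ($K = \left(-3\right)^{3} = -27$)
$\frac{1}{g{\left(K \right)} + L{\left(Z{\left(17,4 \right)} \right)}} = \frac{1}{26 \left(-27\right) + 9 \left(3 - 8\right)^{2}} = \frac{1}{-702 + 9 \left(3 - 8\right)^{2}} = \frac{1}{-702 + 9 \left(-5\right)^{2}} = \frac{1}{-702 + 9 \cdot 25} = \frac{1}{-702 + 225} = \frac{1}{-477} = - \frac{1}{477}$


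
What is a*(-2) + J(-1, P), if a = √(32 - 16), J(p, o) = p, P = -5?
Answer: -9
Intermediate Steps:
a = 4 (a = √16 = 4)
a*(-2) + J(-1, P) = 4*(-2) - 1 = -8 - 1 = -9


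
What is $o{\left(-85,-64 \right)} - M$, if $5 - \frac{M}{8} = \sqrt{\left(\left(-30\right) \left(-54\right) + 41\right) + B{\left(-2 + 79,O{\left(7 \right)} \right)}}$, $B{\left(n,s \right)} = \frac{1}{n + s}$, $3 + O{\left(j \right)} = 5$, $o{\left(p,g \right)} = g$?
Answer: $-104 + \frac{1296 \sqrt{395}}{79} \approx 222.04$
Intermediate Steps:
$O{\left(j \right)} = 2$ ($O{\left(j \right)} = -3 + 5 = 2$)
$M = 40 - \frac{1296 \sqrt{395}}{79}$ ($M = 40 - 8 \sqrt{\left(\left(-30\right) \left(-54\right) + 41\right) + \frac{1}{\left(-2 + 79\right) + 2}} = 40 - 8 \sqrt{\left(1620 + 41\right) + \frac{1}{77 + 2}} = 40 - 8 \sqrt{1661 + \frac{1}{79}} = 40 - 8 \sqrt{\frac{131220}{79}} = 40 - 8 \frac{162 \sqrt{395}}{79} = 40 - \frac{1296 \sqrt{395}}{79} \approx -286.04$)
$o{\left(-85,-64 \right)} - M = -64 - \left(40 - \frac{1296 \sqrt{395}}{79}\right) = -104 + \frac{1296 \sqrt{395}}{79}$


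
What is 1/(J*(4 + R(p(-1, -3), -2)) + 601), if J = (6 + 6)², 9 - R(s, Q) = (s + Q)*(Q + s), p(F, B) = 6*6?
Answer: -1/163991 ≈ -6.0979e-6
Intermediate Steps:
p(F, B) = 36
R(s, Q) = 9 - (Q + s)² (R(s, Q) = 9 - (s + Q)*(Q + s) = 9 - (Q + s)*(Q + s) = 9 - (Q + s)²)
J = 144 (J = 12² = 144)
1/(J*(4 + R(p(-1, -3), -2)) + 601) = 1/(144*(4 + (9 - (-2 + 36)²)) + 601) = 1/(144*(4 + (9 - 1*34²)) + 601) = 1/(144*(4 + (9 - 1*1156)) + 601) = 1/(144*(4 + (9 - 1156)) + 601) = 1/(144*(4 - 1147) + 601) = 1/(144*(-1143) + 601) = 1/(-164592 + 601) = 1/(-163991) = -1/163991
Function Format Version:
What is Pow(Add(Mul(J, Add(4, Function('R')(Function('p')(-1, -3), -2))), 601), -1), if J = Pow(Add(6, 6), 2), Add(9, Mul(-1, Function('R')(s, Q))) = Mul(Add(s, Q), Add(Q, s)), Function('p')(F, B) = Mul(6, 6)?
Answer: Rational(-1, 163991) ≈ -6.0979e-6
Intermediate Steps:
Function('p')(F, B) = 36
Function('R')(s, Q) = Add(9, Mul(-1, Pow(Add(Q, s), 2))) (Function('R')(s, Q) = Add(9, Mul(-1, Mul(Add(s, Q), Add(Q, s)))) = Add(9, Mul(-1, Mul(Add(Q, s), Add(Q, s)))) = Add(9, Mul(-1, Pow(Add(Q, s), 2))))
J = 144 (J = Pow(12, 2) = 144)
Pow(Add(Mul(J, Add(4, Function('R')(Function('p')(-1, -3), -2))), 601), -1) = Pow(Add(Mul(144, Add(4, Add(9, Mul(-1, Pow(Add(-2, 36), 2))))), 601), -1) = Pow(Add(Mul(144, Add(4, Add(9, Mul(-1, Pow(34, 2))))), 601), -1) = Pow(Add(Mul(144, Add(4, Add(9, Mul(-1, 1156)))), 601), -1) = Pow(Add(Mul(144, Add(4, Add(9, -1156))), 601), -1) = Pow(Add(Mul(144, Add(4, -1147)), 601), -1) = Pow(Add(Mul(144, -1143), 601), -1) = Pow(Add(-164592, 601), -1) = Pow(-163991, -1) = Rational(-1, 163991)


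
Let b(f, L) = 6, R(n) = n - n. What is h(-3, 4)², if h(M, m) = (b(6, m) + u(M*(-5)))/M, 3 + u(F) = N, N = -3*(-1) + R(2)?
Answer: 4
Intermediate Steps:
R(n) = 0
N = 3 (N = -3*(-1) + 0 = 3 + 0 = 3)
u(F) = 0 (u(F) = -3 + 3 = 0)
h(M, m) = 6/M (h(M, m) = (6 + 0)/M = 6/M)
h(-3, 4)² = (6/(-3))² = (6*(-⅓))² = (-2)² = 4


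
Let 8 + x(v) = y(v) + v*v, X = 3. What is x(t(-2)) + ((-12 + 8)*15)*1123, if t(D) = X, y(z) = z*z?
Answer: -67370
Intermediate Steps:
y(z) = z**2
t(D) = 3
x(v) = -8 + 2*v**2 (x(v) = -8 + (v**2 + v*v) = -8 + (v**2 + v**2) = -8 + 2*v**2)
x(t(-2)) + ((-12 + 8)*15)*1123 = (-8 + 2*3**2) + ((-12 + 8)*15)*1123 = (-8 + 2*9) - 4*15*1123 = (-8 + 18) - 60*1123 = 10 - 67380 = -67370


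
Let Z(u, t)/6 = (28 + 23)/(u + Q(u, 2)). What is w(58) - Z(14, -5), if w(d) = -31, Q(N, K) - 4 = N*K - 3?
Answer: -1639/43 ≈ -38.116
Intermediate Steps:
Q(N, K) = 1 + K*N (Q(N, K) = 4 + (N*K - 3) = 4 + (K*N - 3) = 4 + (-3 + K*N) = 1 + K*N)
Z(u, t) = 306/(1 + 3*u) (Z(u, t) = 6*((28 + 23)/(u + (1 + 2*u))) = 6*(51/(1 + 3*u)) = 306/(1 + 3*u))
w(58) - Z(14, -5) = -31 - 306/(1 + 3*14) = -31 - 306/(1 + 42) = -31 - 306/43 = -1639/43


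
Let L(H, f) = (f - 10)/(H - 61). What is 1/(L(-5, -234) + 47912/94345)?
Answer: 3113385/13091186 ≈ 0.23782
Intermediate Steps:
L(H, f) = (-10 + f)/(-61 + H)
1/(L(-5, -234) + 47912/94345) = 1/((-10 - 234)/(-61 - 5) + 47912/94345) = 1/(-244/(-66) + 47912*(1/94345)) = 1/(-1/66*(-244) + 47912/94345) = 1/(122/33 + 47912/94345) = 1/(13091186/3113385) = 3113385/13091186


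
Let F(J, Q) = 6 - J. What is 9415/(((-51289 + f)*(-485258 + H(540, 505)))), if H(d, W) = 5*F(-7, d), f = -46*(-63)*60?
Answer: -1345/8497185009 ≈ -1.5829e-7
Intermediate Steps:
f = 173880 (f = 2898*60 = 173880)
H(d, W) = 65 (H(d, W) = 5*(6 - 1*(-7)) = 5*(6 + 7) = 5*13 = 65)
9415/(((-51289 + f)*(-485258 + H(540, 505)))) = 9415/(((-51289 + 173880)*(-485258 + 65))) = 9415/((122591*(-485193))) = 9415/(-59480295063) = 9415*(-1/59480295063) = -1345/8497185009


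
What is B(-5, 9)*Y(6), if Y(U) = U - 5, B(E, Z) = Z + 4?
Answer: 13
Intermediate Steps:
B(E, Z) = 4 + Z
Y(U) = -5 + U
B(-5, 9)*Y(6) = (4 + 9)*(-5 + 6) = 13*1 = 13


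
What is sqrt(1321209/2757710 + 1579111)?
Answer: sqrt(12009086651798466490)/2757710 ≈ 1256.6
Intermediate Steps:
sqrt(1321209/2757710 + 1579111) = sqrt(4354731517019/2757710) = sqrt(12009086651798466490)/2757710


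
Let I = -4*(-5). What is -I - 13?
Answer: -33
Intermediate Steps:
I = 20
-I - 13 = -1*20 - 13 = -20 - 13 = -33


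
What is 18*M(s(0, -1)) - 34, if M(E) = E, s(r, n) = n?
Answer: -52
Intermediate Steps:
18*M(s(0, -1)) - 34 = 18*(-1) - 34 = -18 - 34 = -52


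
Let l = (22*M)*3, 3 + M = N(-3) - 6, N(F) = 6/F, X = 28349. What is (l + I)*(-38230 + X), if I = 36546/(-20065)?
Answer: 144299515416/20065 ≈ 7.1916e+6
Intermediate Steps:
M = -11 (M = -3 + (6/(-3) - 6) = -3 + (6*(-1/3) - 6) = -3 + (-2 - 6) = -3 - 8 = -11)
l = -726 (l = (22*(-11))*3 = -242*3 = -726)
I = -36546/20065 (I = 36546*(-1/20065) = -36546/20065 ≈ -1.8214)
(l + I)*(-38230 + X) = (-726 - 36546/20065)*(-38230 + 28349) = -14603736/20065*(-9881) = 144299515416/20065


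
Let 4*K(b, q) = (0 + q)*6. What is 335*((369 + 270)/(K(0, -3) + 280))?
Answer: 428130/551 ≈ 777.01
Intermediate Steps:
K(b, q) = 3*q/2 (K(b, q) = ((0 + q)*6)/4 = (q*6)/4 = (6*q)/4 = 3*q/2)
335*((369 + 270)/(K(0, -3) + 280)) = 335*((369 + 270)/((3/2)*(-3) + 280)) = 335*(639/(-9/2 + 280)) = 335*(639/(551/2)) = 335*(639*(2/551)) = 335*(1278/551) = 428130/551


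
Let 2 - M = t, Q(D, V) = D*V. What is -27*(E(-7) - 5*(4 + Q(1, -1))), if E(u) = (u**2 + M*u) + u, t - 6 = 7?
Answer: -2808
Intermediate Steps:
t = 13 (t = 6 + 7 = 13)
M = -11 (M = 2 - 1*13 = 2 - 13 = -11)
E(u) = u**2 - 10*u (E(u) = (u**2 - 11*u) + u = u**2 - 10*u)
-27*(E(-7) - 5*(4 + Q(1, -1))) = -27*(-7*(-10 - 7) - 5*(4 + 1*(-1))) = -27*(-7*(-17) - 5*(4 - 1)) = -27*(119 - 5*3) = -27*(119 - 15) = -27*104 = -2808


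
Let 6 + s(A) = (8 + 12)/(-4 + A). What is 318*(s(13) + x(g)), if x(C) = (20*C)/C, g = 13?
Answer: 15476/3 ≈ 5158.7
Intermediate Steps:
s(A) = -6 + 20/(-4 + A) (s(A) = -6 + (8 + 12)/(-4 + A) = -6 + 20/(-4 + A))
x(C) = 20
318*(s(13) + x(g)) = 318*(2*(22 - 3*13)/(-4 + 13) + 20) = 318*(2*(22 - 39)/9 + 20) = 318*(2*(1/9)*(-17) + 20) = 318*(-34/9 + 20) = 318*(146/9) = 15476/3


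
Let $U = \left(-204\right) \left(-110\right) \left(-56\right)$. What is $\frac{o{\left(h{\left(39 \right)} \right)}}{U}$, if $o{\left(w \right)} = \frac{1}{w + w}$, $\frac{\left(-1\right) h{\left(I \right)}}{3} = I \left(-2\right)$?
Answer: $- \frac{1}{588107520} \approx -1.7004 \cdot 10^{-9}$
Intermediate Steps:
$U = -1256640$ ($U = 22440 \left(-56\right) = -1256640$)
$h{\left(I \right)} = 6 I$ ($h{\left(I \right)} = - 3 I \left(-2\right) = - 3 \left(- 2 I\right) = 6 I$)
$o{\left(w \right)} = \frac{1}{2 w}$
$\frac{o{\left(h{\left(39 \right)} \right)}}{U} = \frac{\frac{1}{2} \frac{1}{6 \cdot 39}}{-1256640} = \frac{1}{2 \cdot 234} \left(- \frac{1}{1256640}\right) = \frac{1}{2} \cdot \frac{1}{234} \left(- \frac{1}{1256640}\right) = \frac{1}{468} \left(- \frac{1}{1256640}\right) = - \frac{1}{588107520}$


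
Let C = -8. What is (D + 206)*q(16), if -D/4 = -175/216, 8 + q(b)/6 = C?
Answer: -180784/9 ≈ -20087.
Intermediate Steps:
q(b) = -96 (q(b) = -48 + 6*(-8) = -48 - 48 = -96)
D = 175/54 (D = -(-700)/216 = -4*(-175/216) = 175/54 ≈ 3.2407)
(D + 206)*q(16) = (175/54 + 206)*(-96) = (11299/54)*(-96) = -180784/9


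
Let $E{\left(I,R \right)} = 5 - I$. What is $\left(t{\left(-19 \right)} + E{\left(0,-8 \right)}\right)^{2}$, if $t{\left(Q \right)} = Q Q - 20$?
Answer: $119716$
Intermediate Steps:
$t{\left(Q \right)} = -20 + Q^{2}$ ($t{\left(Q \right)} = Q^{2} - 20 = -20 + Q^{2}$)
$\left(t{\left(-19 \right)} + E{\left(0,-8 \right)}\right)^{2} = \left(\left(-20 + \left(-19\right)^{2}\right) + \left(5 - 0\right)\right)^{2} = \left(\left(-20 + 361\right) + \left(5 + 0\right)\right)^{2} = \left(341 + 5\right)^{2} = 346^{2} = 119716$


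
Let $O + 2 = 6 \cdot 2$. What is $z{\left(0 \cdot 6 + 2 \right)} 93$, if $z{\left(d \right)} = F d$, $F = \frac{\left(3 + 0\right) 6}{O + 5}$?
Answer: $\frac{1116}{5} \approx 223.2$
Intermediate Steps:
$O = 10$ ($O = -2 + 6 \cdot 2 = -2 + 12 = 10$)
$F = \frac{6}{5}$ ($F = \frac{\left(3 + 0\right) 6}{10 + 5} = \frac{3 \cdot 6}{15} = \frac{1}{15} \cdot 18 = \frac{6}{5} \approx 1.2$)
$z{\left(d \right)} = \frac{6 d}{5}$
$z{\left(0 \cdot 6 + 2 \right)} 93 = \frac{6 \left(0 \cdot 6 + 2\right)}{5} \cdot 93 = \frac{6 \left(0 + 2\right)}{5} \cdot 93 = \frac{6}{5} \cdot 2 \cdot 93 = \frac{12}{5} \cdot 93 = \frac{1116}{5}$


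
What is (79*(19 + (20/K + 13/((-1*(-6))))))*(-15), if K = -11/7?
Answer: -220015/22 ≈ -10001.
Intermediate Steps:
K = -11/7 (K = -11*⅐ = -11/7 ≈ -1.5714)
(79*(19 + (20/K + 13/((-1*(-6))))))*(-15) = (79*(19 + (20/(-11/7) + 13/((-1*(-6))))))*(-15) = (79*(19 + (20*(-7/11) + 13/6)))*(-15) = (79*(19 + (-140/11 + 13*(⅙))))*(-15) = (79*(19 + (-140/11 + 13/6)))*(-15) = (79*(19 - 697/66))*(-15) = (79*(557/66))*(-15) = (44003/66)*(-15) = -220015/22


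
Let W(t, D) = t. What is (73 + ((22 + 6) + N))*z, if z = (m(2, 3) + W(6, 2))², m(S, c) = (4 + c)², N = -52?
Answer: 148225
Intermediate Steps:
z = 3025 (z = ((4 + 3)² + 6)² = (7² + 6)² = (49 + 6)² = 55² = 3025)
(73 + ((22 + 6) + N))*z = (73 + ((22 + 6) - 52))*3025 = (73 + (28 - 52))*3025 = (73 - 24)*3025 = 49*3025 = 148225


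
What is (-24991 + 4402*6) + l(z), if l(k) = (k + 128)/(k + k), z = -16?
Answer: 2835/2 ≈ 1417.5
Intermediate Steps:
l(k) = (128 + k)/(2*k) (l(k) = (128 + k)/((2*k)) = (128 + k)*(1/(2*k)) = (128 + k)/(2*k))
(-24991 + 4402*6) + l(z) = (-24991 + 4402*6) + (½)*(128 - 16)/(-16) = (-24991 + 26412) + (½)*(-1/16)*112 = 1421 - 7/2 = 2835/2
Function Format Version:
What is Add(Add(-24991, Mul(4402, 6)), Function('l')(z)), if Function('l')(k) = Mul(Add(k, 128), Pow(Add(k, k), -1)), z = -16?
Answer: Rational(2835, 2) ≈ 1417.5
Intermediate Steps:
Function('l')(k) = Mul(Rational(1, 2), Pow(k, -1), Add(128, k)) (Function('l')(k) = Mul(Add(128, k), Pow(Mul(2, k), -1)) = Mul(Add(128, k), Mul(Rational(1, 2), Pow(k, -1))) = Mul(Rational(1, 2), Pow(k, -1), Add(128, k)))
Add(Add(-24991, Mul(4402, 6)), Function('l')(z)) = Add(Add(-24991, Mul(4402, 6)), Mul(Rational(1, 2), Pow(-16, -1), Add(128, -16))) = Add(Add(-24991, 26412), Mul(Rational(1, 2), Rational(-1, 16), 112)) = Add(1421, Rational(-7, 2)) = Rational(2835, 2)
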